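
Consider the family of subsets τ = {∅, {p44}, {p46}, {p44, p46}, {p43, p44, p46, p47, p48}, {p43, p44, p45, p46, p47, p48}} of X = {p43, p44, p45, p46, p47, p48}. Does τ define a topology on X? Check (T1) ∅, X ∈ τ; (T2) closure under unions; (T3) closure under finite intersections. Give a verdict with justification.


τ IS a topology on X.

Axiom (T1): ∅ ∈ τ? Yes; X ∈ τ? Yes.
Axiom (T2/T3): check pairwise unions and intersections of members of τ.
All pairwise intersections and unions checked — each lies in τ. Therefore τ satisfies (T1), (T2), (T3): it IS a topology on X.


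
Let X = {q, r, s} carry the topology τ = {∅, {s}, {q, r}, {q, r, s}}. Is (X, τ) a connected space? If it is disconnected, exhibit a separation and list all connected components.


(X, τ) is disconnected; components = [{s}, {q, r}].

Find clopen sets (U ∈ τ with X ∖ U ∈ τ):
  U = ∅, X ∖ U = {q, r, s} — both open, so U is clopen.
  U = {s}, X ∖ U = {q, r} — both open, so U is clopen.
  U = {q, r}, X ∖ U = {s} — both open, so U is clopen.
  U = {q, r, s}, X ∖ U = ∅ — both open, so U is clopen.
Nontrivial clopen(s) exist: e.g. {q, r}. So (X, τ) is disconnected.
Compute connected components by grouping points that agree on all clopens:
  component: {s}
  component: {q, r}


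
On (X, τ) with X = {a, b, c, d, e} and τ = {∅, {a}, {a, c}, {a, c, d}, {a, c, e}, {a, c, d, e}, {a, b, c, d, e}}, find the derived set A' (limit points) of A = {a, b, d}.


A' = {b, c, d, e}

For each x ∈ X, list the open sets U ∈ τ with x ∈ U, then check whether U ∩ (A ∖ {x}) ≠ ∅ for every such U.
  x = a: open {a} ∋ x has {a} ∩ (A ∖ {a}) = ∅, so x is NOT a limit point.
  x = b: opens ∋ x are {a, b, c, d, e}; each meets A ∖ {b}, so x IS a limit point.
  x = c: opens ∋ x are {a, c}, {a, c, d}, {a, c, e}, {a, c, d, e}, {a, b, c, d, e}; each meets A ∖ {c}, so x IS a limit point.
  x = d: opens ∋ x are {a, c, d}, {a, c, d, e}, {a, b, c, d, e}; each meets A ∖ {d}, so x IS a limit point.
  x = e: opens ∋ x are {a, c, e}, {a, c, d, e}, {a, b, c, d, e}; each meets A ∖ {e}, so x IS a limit point.
Collecting: A' = {b, c, d, e}.


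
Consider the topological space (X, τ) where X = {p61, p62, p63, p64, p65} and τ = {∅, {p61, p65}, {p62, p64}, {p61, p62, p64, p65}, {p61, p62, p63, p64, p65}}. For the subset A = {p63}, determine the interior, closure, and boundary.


int(A) = ∅, cl(A) = {p63}, ∂A = {p63}.

Closed sets in (X, τ) are complements of opens:
  closed(X, τ) = {∅, {p63}, {p61, p63, p65}, {p62, p63, p64}, {p61, p62, p63, p64, p65}}.
int(A) = ⋃ {U ∈ τ : U ⊆ A}. Opens contained in A: ∅.
Taking the union of these: int(A) = ∅.
cl(A) = ⋂ {C closed : A ⊆ C}. Closed sets containing A: {p63}, {p61, p63, p65}, {p62, p63, p64}, {p61, p62, p63, p64, p65}.
Intersecting these: cl(A) = {p63}.
∂A = cl(A) ∖ int(A) = {p63} ∖ ∅ = {p63}.


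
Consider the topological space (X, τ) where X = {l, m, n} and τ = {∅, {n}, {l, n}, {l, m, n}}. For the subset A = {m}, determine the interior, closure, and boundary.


int(A) = ∅, cl(A) = {m}, ∂A = {m}.

Closed sets in (X, τ) are complements of opens:
  closed(X, τ) = {∅, {m}, {l, m}, {l, m, n}}.
int(A) = ⋃ {U ∈ τ : U ⊆ A}. Opens contained in A: ∅.
Taking the union of these: int(A) = ∅.
cl(A) = ⋂ {C closed : A ⊆ C}. Closed sets containing A: {m}, {l, m}, {l, m, n}.
Intersecting these: cl(A) = {m}.
∂A = cl(A) ∖ int(A) = {m} ∖ ∅ = {m}.


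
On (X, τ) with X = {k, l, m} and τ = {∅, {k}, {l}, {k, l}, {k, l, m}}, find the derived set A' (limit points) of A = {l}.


A' = {m}

For each x ∈ X, list the open sets U ∈ τ with x ∈ U, then check whether U ∩ (A ∖ {x}) ≠ ∅ for every such U.
  x = k: open {k} ∋ x has {k} ∩ (A ∖ {k}) = ∅, so x is NOT a limit point.
  x = l: open {l} ∋ x has {l} ∩ (A ∖ {l}) = ∅, so x is NOT a limit point.
  x = m: opens ∋ x are {k, l, m}; each meets A ∖ {m}, so x IS a limit point.
Collecting: A' = {m}.


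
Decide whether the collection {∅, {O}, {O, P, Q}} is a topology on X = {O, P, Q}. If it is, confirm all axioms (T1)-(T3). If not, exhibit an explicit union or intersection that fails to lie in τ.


τ IS a topology on X.

Axiom (T1): ∅ ∈ τ? Yes; X ∈ τ? Yes.
Axiom (T2/T3): check pairwise unions and intersections of members of τ.
All pairwise intersections and unions checked — each lies in τ. Therefore τ satisfies (T1), (T2), (T3): it IS a topology on X.


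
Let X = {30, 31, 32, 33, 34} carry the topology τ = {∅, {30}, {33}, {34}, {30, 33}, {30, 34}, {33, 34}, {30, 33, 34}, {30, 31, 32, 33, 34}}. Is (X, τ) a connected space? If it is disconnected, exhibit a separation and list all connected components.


(X, τ) is connected.

Find clopen sets (U ∈ τ with X ∖ U ∈ τ):
  U = ∅, X ∖ U = {30, 31, 32, 33, 34} — both open, so U is clopen.
  U = {30, 31, 32, 33, 34}, X ∖ U = ∅ — both open, so U is clopen.
Only trivial clopens (∅ and X) exist, so (X, τ) is connected.
Compute connected components by grouping points that agree on all clopens:
  component: {30, 31, 32, 33, 34}


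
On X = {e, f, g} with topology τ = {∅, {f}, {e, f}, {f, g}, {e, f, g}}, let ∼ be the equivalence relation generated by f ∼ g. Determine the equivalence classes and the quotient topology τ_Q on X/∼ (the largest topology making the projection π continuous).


X/∼ = {[e], [f=g]}; |τ_Q| = 3.

Equivalence classes: [e], [f=g].
Quotient map π: X → X/∼ sends e ↦ [e], f ↦ [f=g], g ↦ [f=g].
For each subset V ⊆ X/∼, compute π^{-1}(V) ⊆ X and check whether π^{-1}(V) ∈ τ. V is open in τ_Q iff π^{-1}(V) ∈ τ.
  V = {}: π^{-1}(V) = ∅ ∈ τ ✓.
  V = {[e]}: π^{-1}(V) = {e} ∉ τ ✗.
  V = {[f=g]}: π^{-1}(V) = {f, g} ∈ τ ✓.
  V = {[e], [f=g]}: π^{-1}(V) = {e, f, g} ∈ τ ✓.
Open sets in the quotient: τ_Q = {{}, {[f=g]}, {[e], [f=g]}} (3 elements).


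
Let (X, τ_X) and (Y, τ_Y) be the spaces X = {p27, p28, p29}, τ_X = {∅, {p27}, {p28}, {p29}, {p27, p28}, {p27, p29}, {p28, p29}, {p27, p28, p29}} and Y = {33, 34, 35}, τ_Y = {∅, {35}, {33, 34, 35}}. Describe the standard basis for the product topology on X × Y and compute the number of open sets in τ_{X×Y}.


Basis B = {∅ × ∅, {p27} × {35}, {p28} × {35}, {p29} × {35}, {p27, p28} × {35}, {p27, p29} × {35}, {p28, p29} × {35}, {p27} × {33, 34, 35}, {p27, p28, p29} × {35}, {p28} × {33, 34, 35}, {p29} × {33, 34, 35}, {p27, p28} × {33, 34, 35}, {p27, p29} × {33, 34, 35}, {p28, p29} × {33, 34, 35}, {p27, p28, p29} × {33, 34, 35}}; |τ_{X×Y}| = 27.

Enumerate products U × V with U ∈ τ_X, V ∈ τ_Y (deduplicated):
  ∅ × ∅ = {} (∅)
  {p27} × {35} = {(p27,35)}
  {p28} × {35} = {(p28,35)}
  {p29} × {35} = {(p29,35)}
  {p27, p28} × {35} = {(p27,35), (p28,35)}
  {p27, p29} × {35} = {(p27,35), (p29,35)}
  {p28, p29} × {35} = {(p28,35), (p29,35)}
  {p27} × {33, 34, 35} = {(p27,33), (p27,34), (p27,35)}
  {p27, p28, p29} × {35} = {(p27,35), (p28,35), (p29,35)}
  {p28} × {33, 34, 35} = {(p28,33), (p28,34), (p28,35)}
  {p29} × {33, 34, 35} = {(p29,33), (p29,34), (p29,35)}
  {p27, p28} × {33, 34, 35} = {(p27,33), (p27,34), (p27,35), (p28,33), (p28,34), (p28,35)}
  {p27, p29} × {33, 34, 35} = {(p27,33), (p27,34), (p27,35), (p29,33), (p29,34), (p29,35)}
  {p28, p29} × {33, 34, 35} = {(p28,33), (p28,34), (p28,35), (p29,33), (p29,34), (p29,35)}
  {p27, p28, p29} × {33, 34, 35} = {(p27,33), (p27,34), (p27,35), (p28,33), (p28,34), (p28,35), (p29,33), (p29,34), (p29,35)}
These 15 distinct sets form the basis B.
Close under arbitrary unions to get τ_{X×Y}; counting gives |τ_{X×Y}| = 27.


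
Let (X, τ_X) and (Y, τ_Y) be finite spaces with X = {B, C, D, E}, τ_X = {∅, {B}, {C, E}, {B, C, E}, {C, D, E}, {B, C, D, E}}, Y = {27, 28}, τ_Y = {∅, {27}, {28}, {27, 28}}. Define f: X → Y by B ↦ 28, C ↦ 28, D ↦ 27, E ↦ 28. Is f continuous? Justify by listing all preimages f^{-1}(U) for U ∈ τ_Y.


f is NOT continuous.

Compute f^{-1}(U) for each U ∈ τ_Y:
  U = ∅: f^{-1}(U) = ∅ ∈ τ_X ✓.
  U = {27}: f^{-1}(U) = {D} ∉ τ_X ✗.
  U = {28}: f^{-1}(U) = {B, C, E} ∈ τ_X ✓.
  U = {27, 28}: f^{-1}(U) = {B, C, D, E} ∈ τ_X ✓.
Found U = {27} with f^{-1}(U) = {D} not in τ_X. Therefore f is NOT continuous.


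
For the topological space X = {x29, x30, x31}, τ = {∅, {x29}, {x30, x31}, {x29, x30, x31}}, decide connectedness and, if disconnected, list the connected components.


(X, τ) is disconnected; components = [{x29}, {x30, x31}].

Find clopen sets (U ∈ τ with X ∖ U ∈ τ):
  U = ∅, X ∖ U = {x29, x30, x31} — both open, so U is clopen.
  U = {x29}, X ∖ U = {x30, x31} — both open, so U is clopen.
  U = {x30, x31}, X ∖ U = {x29} — both open, so U is clopen.
  U = {x29, x30, x31}, X ∖ U = ∅ — both open, so U is clopen.
Nontrivial clopen(s) exist: e.g. {x30, x31}. So (X, τ) is disconnected.
Compute connected components by grouping points that agree on all clopens:
  component: {x29}
  component: {x30, x31}


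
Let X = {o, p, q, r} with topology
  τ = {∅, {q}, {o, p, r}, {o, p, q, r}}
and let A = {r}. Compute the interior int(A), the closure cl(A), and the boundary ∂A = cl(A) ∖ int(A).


int(A) = ∅, cl(A) = {o, p, r}, ∂A = {o, p, r}.

Closed sets in (X, τ) are complements of opens:
  closed(X, τ) = {∅, {q}, {o, p, r}, {o, p, q, r}}.
int(A) = ⋃ {U ∈ τ : U ⊆ A}. Opens contained in A: ∅.
Taking the union of these: int(A) = ∅.
cl(A) = ⋂ {C closed : A ⊆ C}. Closed sets containing A: {o, p, r}, {o, p, q, r}.
Intersecting these: cl(A) = {o, p, r}.
∂A = cl(A) ∖ int(A) = {o, p, r} ∖ ∅ = {o, p, r}.


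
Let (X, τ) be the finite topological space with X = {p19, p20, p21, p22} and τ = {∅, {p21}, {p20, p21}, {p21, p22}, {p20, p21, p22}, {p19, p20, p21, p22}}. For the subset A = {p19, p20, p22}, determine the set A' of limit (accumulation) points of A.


A' = {p19}

For each x ∈ X, list the open sets U ∈ τ with x ∈ U, then check whether U ∩ (A ∖ {x}) ≠ ∅ for every such U.
  x = p19: opens ∋ x are {p19, p20, p21, p22}; each meets A ∖ {p19}, so x IS a limit point.
  x = p20: open {p20, p21} ∋ x has {p20, p21} ∩ (A ∖ {p20}) = ∅, so x is NOT a limit point.
  x = p21: open {p21} ∋ x has {p21} ∩ (A ∖ {p21}) = ∅, so x is NOT a limit point.
  x = p22: open {p21, p22} ∋ x has {p21, p22} ∩ (A ∖ {p22}) = ∅, so x is NOT a limit point.
Collecting: A' = {p19}.


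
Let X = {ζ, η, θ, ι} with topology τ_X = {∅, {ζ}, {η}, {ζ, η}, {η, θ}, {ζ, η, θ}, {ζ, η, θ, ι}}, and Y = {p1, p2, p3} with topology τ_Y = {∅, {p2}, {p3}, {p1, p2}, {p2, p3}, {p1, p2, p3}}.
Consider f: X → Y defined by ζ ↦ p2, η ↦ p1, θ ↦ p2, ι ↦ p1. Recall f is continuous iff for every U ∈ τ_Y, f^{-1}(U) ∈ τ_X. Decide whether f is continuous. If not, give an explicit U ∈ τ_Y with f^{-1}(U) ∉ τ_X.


f is NOT continuous.

Compute f^{-1}(U) for each U ∈ τ_Y:
  U = ∅: f^{-1}(U) = ∅ ∈ τ_X ✓.
  U = {p2}: f^{-1}(U) = {ζ, θ} ∉ τ_X ✗.
  U = {p3}: f^{-1}(U) = ∅ ∈ τ_X ✓.
  U = {p1, p2}: f^{-1}(U) = {ζ, η, θ, ι} ∈ τ_X ✓.
  U = {p2, p3}: f^{-1}(U) = {ζ, θ} ∉ τ_X ✗.
  U = {p1, p2, p3}: f^{-1}(U) = {ζ, η, θ, ι} ∈ τ_X ✓.
Found U = {p2} with f^{-1}(U) = {ζ, θ} not in τ_X. Therefore f is NOT continuous.


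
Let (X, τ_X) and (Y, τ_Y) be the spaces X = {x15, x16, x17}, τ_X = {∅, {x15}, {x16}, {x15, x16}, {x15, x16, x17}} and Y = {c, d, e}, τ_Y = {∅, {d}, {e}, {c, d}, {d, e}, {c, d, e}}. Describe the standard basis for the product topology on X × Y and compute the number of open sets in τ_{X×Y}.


Basis B = {∅ × ∅, {x15} × {d}, {x15} × {e}, {x16} × {d}, {x16} × {e}, {x15} × {c, d}, {x15} × {d, e}, {x15, x16} × {d}, {x15, x16} × {e}, {x16} × {c, d}, {x16} × {d, e}, {x15} × {c, d, e}, {x15, x16, x17} × {d}, {x15, x16, x17} × {e}, {x16} × {c, d, e}, {x15, x16} × {c, d}, {x15, x16} × {d, e}, {x15, x16} × {c, d, e}, {x15, x16, x17} × {c, d}, {x15, x16, x17} × {d, e}, {x15, x16, x17} × {c, d, e}}; |τ_{X×Y}| = 70.

Enumerate products U × V with U ∈ τ_X, V ∈ τ_Y (deduplicated):
  ∅ × ∅ = {} (∅)
  {x15} × {d} = {(x15,d)}
  {x15} × {e} = {(x15,e)}
  {x16} × {d} = {(x16,d)}
  {x16} × {e} = {(x16,e)}
  {x15} × {c, d} = {(x15,c), (x15,d)}
  {x15} × {d, e} = {(x15,d), (x15,e)}
  {x15, x16} × {d} = {(x15,d), (x16,d)}
  {x15, x16} × {e} = {(x15,e), (x16,e)}
  {x16} × {c, d} = {(x16,c), (x16,d)}
  {x16} × {d, e} = {(x16,d), (x16,e)}
  {x15} × {c, d, e} = {(x15,c), (x15,d), (x15,e)}
  {x15, x16, x17} × {d} = {(x15,d), (x16,d), (x17,d)}
  {x15, x16, x17} × {e} = {(x15,e), (x16,e), (x17,e)}
  {x16} × {c, d, e} = {(x16,c), (x16,d), (x16,e)}
  {x15, x16} × {c, d} = {(x15,c), (x15,d), (x16,c), (x16,d)}
  {x15, x16} × {d, e} = {(x15,d), (x15,e), (x16,d), (x16,e)}
  {x15, x16} × {c, d, e} = {(x15,c), (x15,d), (x15,e), (x16,c), (x16,d), (x16,e)}
  {x15, x16, x17} × {c, d} = {(x15,c), (x15,d), (x16,c), (x16,d), (x17,c), (x17,d)}
  {x15, x16, x17} × {d, e} = {(x15,d), (x15,e), (x16,d), (x16,e), (x17,d), (x17,e)}
  {x15, x16, x17} × {c, d, e} = {(x15,c), (x15,d), (x15,e), (x16,c), (x16,d), (x16,e), (x17,c), (x17,d), (x17,e)}
These 21 distinct sets form the basis B.
Close under arbitrary unions to get τ_{X×Y}; counting gives |τ_{X×Y}| = 70.


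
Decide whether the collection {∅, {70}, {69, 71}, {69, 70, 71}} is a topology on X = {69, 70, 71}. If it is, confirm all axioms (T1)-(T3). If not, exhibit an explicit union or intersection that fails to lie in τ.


τ IS a topology on X.

Axiom (T1): ∅ ∈ τ? Yes; X ∈ τ? Yes.
Axiom (T2/T3): check pairwise unions and intersections of members of τ.
All pairwise intersections and unions checked — each lies in τ. Therefore τ satisfies (T1), (T2), (T3): it IS a topology on X.


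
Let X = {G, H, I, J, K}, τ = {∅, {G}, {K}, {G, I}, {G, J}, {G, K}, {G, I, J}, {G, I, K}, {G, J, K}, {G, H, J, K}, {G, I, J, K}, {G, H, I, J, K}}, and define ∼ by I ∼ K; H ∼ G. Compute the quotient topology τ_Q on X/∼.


X/∼ = {[G=H], [I=K], [J]}; |τ_Q| = 2.

Equivalence classes: [G=H], [I=K], [J].
Quotient map π: X → X/∼ sends G ↦ [G=H], H ↦ [G=H], I ↦ [I=K], J ↦ [J], K ↦ [I=K].
For each subset V ⊆ X/∼, compute π^{-1}(V) ⊆ X and check whether π^{-1}(V) ∈ τ. V is open in τ_Q iff π^{-1}(V) ∈ τ.
  V = {}: π^{-1}(V) = ∅ ∈ τ ✓.
  V = {[G=H]}: π^{-1}(V) = {G, H} ∉ τ ✗.
  V = {[I=K]}: π^{-1}(V) = {I, K} ∉ τ ✗.
  V = {[G=H], [I=K]}: π^{-1}(V) = {G, H, I, K} ∉ τ ✗.
  V = {[J]}: π^{-1}(V) = {J} ∉ τ ✗.
  V = {[G=H], [J]}: π^{-1}(V) = {G, H, J} ∉ τ ✗.
  V = {[I=K], [J]}: π^{-1}(V) = {I, J, K} ∉ τ ✗.
  V = {[G=H], [I=K], [J]}: π^{-1}(V) = {G, H, I, J, K} ∈ τ ✓.
Open sets in the quotient: τ_Q = {{}, {[G=H], [I=K], [J]}} (2 elements).


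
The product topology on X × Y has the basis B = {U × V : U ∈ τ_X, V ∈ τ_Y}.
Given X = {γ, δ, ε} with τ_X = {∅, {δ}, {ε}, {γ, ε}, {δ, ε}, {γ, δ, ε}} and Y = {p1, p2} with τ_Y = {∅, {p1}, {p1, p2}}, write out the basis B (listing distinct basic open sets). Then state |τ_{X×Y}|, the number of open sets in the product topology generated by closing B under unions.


Basis B = {∅ × ∅, {δ} × {p1}, {ε} × {p1}, {γ, ε} × {p1}, {δ} × {p1, p2}, {δ, ε} × {p1}, {ε} × {p1, p2}, {γ, δ, ε} × {p1}, {γ, ε} × {p1, p2}, {δ, ε} × {p1, p2}, {γ, δ, ε} × {p1, p2}}; |τ_{X×Y}| = 18.

Enumerate products U × V with U ∈ τ_X, V ∈ τ_Y (deduplicated):
  ∅ × ∅ = {} (∅)
  {δ} × {p1} = {(δ,p1)}
  {ε} × {p1} = {(ε,p1)}
  {γ, ε} × {p1} = {(γ,p1), (ε,p1)}
  {δ} × {p1, p2} = {(δ,p1), (δ,p2)}
  {δ, ε} × {p1} = {(δ,p1), (ε,p1)}
  {ε} × {p1, p2} = {(ε,p1), (ε,p2)}
  {γ, δ, ε} × {p1} = {(γ,p1), (δ,p1), (ε,p1)}
  {γ, ε} × {p1, p2} = {(γ,p1), (γ,p2), (ε,p1), (ε,p2)}
  {δ, ε} × {p1, p2} = {(δ,p1), (δ,p2), (ε,p1), (ε,p2)}
  {γ, δ, ε} × {p1, p2} = {(γ,p1), (γ,p2), (δ,p1), (δ,p2), (ε,p1), (ε,p2)}
These 11 distinct sets form the basis B.
Close under arbitrary unions to get τ_{X×Y}; counting gives |τ_{X×Y}| = 18.


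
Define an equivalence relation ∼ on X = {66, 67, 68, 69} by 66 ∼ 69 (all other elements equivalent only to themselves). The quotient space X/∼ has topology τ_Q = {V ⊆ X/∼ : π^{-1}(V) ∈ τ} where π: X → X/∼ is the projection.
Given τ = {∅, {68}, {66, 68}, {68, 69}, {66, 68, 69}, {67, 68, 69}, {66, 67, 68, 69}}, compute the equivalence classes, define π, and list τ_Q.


X/∼ = {[66=69], [67], [68]}; |τ_Q| = 4.

Equivalence classes: [66=69], [67], [68].
Quotient map π: X → X/∼ sends 66 ↦ [66=69], 67 ↦ [67], 68 ↦ [68], 69 ↦ [66=69].
For each subset V ⊆ X/∼, compute π^{-1}(V) ⊆ X and check whether π^{-1}(V) ∈ τ. V is open in τ_Q iff π^{-1}(V) ∈ τ.
  V = {}: π^{-1}(V) = ∅ ∈ τ ✓.
  V = {[66=69]}: π^{-1}(V) = {66, 69} ∉ τ ✗.
  V = {[67]}: π^{-1}(V) = {67} ∉ τ ✗.
  V = {[66=69], [67]}: π^{-1}(V) = {66, 67, 69} ∉ τ ✗.
  V = {[68]}: π^{-1}(V) = {68} ∈ τ ✓.
  V = {[66=69], [68]}: π^{-1}(V) = {66, 68, 69} ∈ τ ✓.
  V = {[67], [68]}: π^{-1}(V) = {67, 68} ∉ τ ✗.
  V = {[66=69], [67], [68]}: π^{-1}(V) = {66, 67, 68, 69} ∈ τ ✓.
Open sets in the quotient: τ_Q = {{}, {[68]}, {[66=69], [68]}, {[66=69], [67], [68]}} (4 elements).


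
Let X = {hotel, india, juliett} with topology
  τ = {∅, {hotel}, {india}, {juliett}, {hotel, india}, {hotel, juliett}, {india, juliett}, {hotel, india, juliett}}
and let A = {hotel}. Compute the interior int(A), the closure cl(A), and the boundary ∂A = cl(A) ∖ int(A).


int(A) = {hotel}, cl(A) = {hotel}, ∂A = ∅.

Closed sets in (X, τ) are complements of opens:
  closed(X, τ) = {∅, {hotel}, {india}, {juliett}, {hotel, india}, {hotel, juliett}, {india, juliett}, {hotel, india, juliett}}.
int(A) = ⋃ {U ∈ τ : U ⊆ A}. Opens contained in A: ∅, {hotel}.
Taking the union of these: int(A) = {hotel}.
cl(A) = ⋂ {C closed : A ⊆ C}. Closed sets containing A: {hotel}, {hotel, india}, {hotel, juliett}, {hotel, india, juliett}.
Intersecting these: cl(A) = {hotel}.
∂A = cl(A) ∖ int(A) = {hotel} ∖ {hotel} = ∅.


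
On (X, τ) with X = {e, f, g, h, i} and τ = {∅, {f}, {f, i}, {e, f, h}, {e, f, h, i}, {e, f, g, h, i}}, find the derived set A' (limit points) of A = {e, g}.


A' = {g, h}

For each x ∈ X, list the open sets U ∈ τ with x ∈ U, then check whether U ∩ (A ∖ {x}) ≠ ∅ for every such U.
  x = e: open {e, f, h} ∋ x has {e, f, h} ∩ (A ∖ {e}) = ∅, so x is NOT a limit point.
  x = f: open {f} ∋ x has {f} ∩ (A ∖ {f}) = ∅, so x is NOT a limit point.
  x = g: opens ∋ x are {e, f, g, h, i}; each meets A ∖ {g}, so x IS a limit point.
  x = h: opens ∋ x are {e, f, h}, {e, f, h, i}, {e, f, g, h, i}; each meets A ∖ {h}, so x IS a limit point.
  x = i: open {f, i} ∋ x has {f, i} ∩ (A ∖ {i}) = ∅, so x is NOT a limit point.
Collecting: A' = {g, h}.


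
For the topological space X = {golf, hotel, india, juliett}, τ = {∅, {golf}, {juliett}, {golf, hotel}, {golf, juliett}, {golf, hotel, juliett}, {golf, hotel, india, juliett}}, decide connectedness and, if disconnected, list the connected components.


(X, τ) is connected.

Find clopen sets (U ∈ τ with X ∖ U ∈ τ):
  U = ∅, X ∖ U = {golf, hotel, india, juliett} — both open, so U is clopen.
  U = {golf, hotel, india, juliett}, X ∖ U = ∅ — both open, so U is clopen.
Only trivial clopens (∅ and X) exist, so (X, τ) is connected.
Compute connected components by grouping points that agree on all clopens:
  component: {golf, hotel, india, juliett}


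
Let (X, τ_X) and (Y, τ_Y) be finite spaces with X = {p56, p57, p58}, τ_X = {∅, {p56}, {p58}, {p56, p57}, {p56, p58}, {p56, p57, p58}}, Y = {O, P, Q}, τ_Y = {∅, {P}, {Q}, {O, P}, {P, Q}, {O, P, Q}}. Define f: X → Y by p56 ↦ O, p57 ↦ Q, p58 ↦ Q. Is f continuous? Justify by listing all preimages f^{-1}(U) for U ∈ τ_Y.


f is NOT continuous.

Compute f^{-1}(U) for each U ∈ τ_Y:
  U = ∅: f^{-1}(U) = ∅ ∈ τ_X ✓.
  U = {P}: f^{-1}(U) = ∅ ∈ τ_X ✓.
  U = {Q}: f^{-1}(U) = {p57, p58} ∉ τ_X ✗.
  U = {O, P}: f^{-1}(U) = {p56} ∈ τ_X ✓.
  U = {P, Q}: f^{-1}(U) = {p57, p58} ∉ τ_X ✗.
  U = {O, P, Q}: f^{-1}(U) = {p56, p57, p58} ∈ τ_X ✓.
Found U = {Q} with f^{-1}(U) = {p57, p58} not in τ_X. Therefore f is NOT continuous.


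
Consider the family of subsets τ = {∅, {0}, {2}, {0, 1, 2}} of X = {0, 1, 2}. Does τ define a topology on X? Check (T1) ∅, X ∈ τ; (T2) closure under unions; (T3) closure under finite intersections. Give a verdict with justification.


τ is NOT a topology on X.

Axiom (T1): ∅ ∈ τ? Yes; X ∈ τ? Yes.
Axiom (T2/T3): check pairwise unions and intersections of members of τ.
Counterexample for (T2): {0} ∪ {2} = {0, 2} ∉ τ. Therefore τ is NOT a topology.


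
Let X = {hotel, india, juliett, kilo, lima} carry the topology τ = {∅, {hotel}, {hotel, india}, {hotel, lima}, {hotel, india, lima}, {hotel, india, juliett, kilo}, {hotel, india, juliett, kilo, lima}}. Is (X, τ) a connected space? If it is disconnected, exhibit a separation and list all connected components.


(X, τ) is connected.

Find clopen sets (U ∈ τ with X ∖ U ∈ τ):
  U = ∅, X ∖ U = {hotel, india, juliett, kilo, lima} — both open, so U is clopen.
  U = {hotel, india, juliett, kilo, lima}, X ∖ U = ∅ — both open, so U is clopen.
Only trivial clopens (∅ and X) exist, so (X, τ) is connected.
Compute connected components by grouping points that agree on all clopens:
  component: {hotel, india, juliett, kilo, lima}


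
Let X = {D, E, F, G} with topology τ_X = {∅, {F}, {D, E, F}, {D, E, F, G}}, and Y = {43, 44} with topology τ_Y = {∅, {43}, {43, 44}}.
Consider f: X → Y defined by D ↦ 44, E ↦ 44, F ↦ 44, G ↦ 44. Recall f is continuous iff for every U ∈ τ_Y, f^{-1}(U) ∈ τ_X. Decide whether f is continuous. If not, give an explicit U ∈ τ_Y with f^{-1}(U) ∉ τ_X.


f IS continuous.

Compute f^{-1}(U) for each U ∈ τ_Y:
  U = ∅: f^{-1}(U) = ∅ ∈ τ_X ✓.
  U = {43}: f^{-1}(U) = ∅ ∈ τ_X ✓.
  U = {43, 44}: f^{-1}(U) = {D, E, F, G} ∈ τ_X ✓.
Every preimage lies in τ_X, so f IS continuous.


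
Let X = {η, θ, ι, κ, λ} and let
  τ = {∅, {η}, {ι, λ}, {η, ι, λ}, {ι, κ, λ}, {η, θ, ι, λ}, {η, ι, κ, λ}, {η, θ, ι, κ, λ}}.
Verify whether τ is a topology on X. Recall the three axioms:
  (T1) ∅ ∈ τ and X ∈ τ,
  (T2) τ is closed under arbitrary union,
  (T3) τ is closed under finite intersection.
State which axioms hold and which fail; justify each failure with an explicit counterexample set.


τ IS a topology on X.

Axiom (T1): ∅ ∈ τ? Yes; X ∈ τ? Yes.
Axiom (T2/T3): check pairwise unions and intersections of members of τ.
All pairwise intersections and unions checked — each lies in τ. Therefore τ satisfies (T1), (T2), (T3): it IS a topology on X.


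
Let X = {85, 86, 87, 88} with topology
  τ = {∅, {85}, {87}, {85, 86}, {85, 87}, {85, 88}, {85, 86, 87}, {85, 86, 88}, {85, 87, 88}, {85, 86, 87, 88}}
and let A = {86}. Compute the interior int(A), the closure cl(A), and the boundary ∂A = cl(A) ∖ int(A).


int(A) = ∅, cl(A) = {86}, ∂A = {86}.

Closed sets in (X, τ) are complements of opens:
  closed(X, τ) = {∅, {86}, {87}, {88}, {86, 87}, {86, 88}, {87, 88}, {85, 86, 88}, {86, 87, 88}, {85, 86, 87, 88}}.
int(A) = ⋃ {U ∈ τ : U ⊆ A}. Opens contained in A: ∅.
Taking the union of these: int(A) = ∅.
cl(A) = ⋂ {C closed : A ⊆ C}. Closed sets containing A: {86}, {86, 87}, {86, 88}, {85, 86, 88}, {86, 87, 88}, {85, 86, 87, 88}.
Intersecting these: cl(A) = {86}.
∂A = cl(A) ∖ int(A) = {86} ∖ ∅ = {86}.


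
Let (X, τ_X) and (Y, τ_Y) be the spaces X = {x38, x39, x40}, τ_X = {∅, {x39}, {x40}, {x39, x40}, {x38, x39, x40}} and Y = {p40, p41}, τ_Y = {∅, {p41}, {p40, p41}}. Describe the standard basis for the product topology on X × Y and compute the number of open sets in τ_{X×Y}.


Basis B = {∅ × ∅, {x39} × {p41}, {x40} × {p41}, {x39} × {p40, p41}, {x39, x40} × {p41}, {x40} × {p40, p41}, {x38, x39, x40} × {p41}, {x39, x40} × {p40, p41}, {x38, x39, x40} × {p40, p41}}; |τ_{X×Y}| = 14.

Enumerate products U × V with U ∈ τ_X, V ∈ τ_Y (deduplicated):
  ∅ × ∅ = {} (∅)
  {x39} × {p41} = {(x39,p41)}
  {x40} × {p41} = {(x40,p41)}
  {x39} × {p40, p41} = {(x39,p40), (x39,p41)}
  {x39, x40} × {p41} = {(x39,p41), (x40,p41)}
  {x40} × {p40, p41} = {(x40,p40), (x40,p41)}
  {x38, x39, x40} × {p41} = {(x38,p41), (x39,p41), (x40,p41)}
  {x39, x40} × {p40, p41} = {(x39,p40), (x39,p41), (x40,p40), (x40,p41)}
  {x38, x39, x40} × {p40, p41} = {(x38,p40), (x38,p41), (x39,p40), (x39,p41), (x40,p40), (x40,p41)}
These 9 distinct sets form the basis B.
Close under arbitrary unions to get τ_{X×Y}; counting gives |τ_{X×Y}| = 14.


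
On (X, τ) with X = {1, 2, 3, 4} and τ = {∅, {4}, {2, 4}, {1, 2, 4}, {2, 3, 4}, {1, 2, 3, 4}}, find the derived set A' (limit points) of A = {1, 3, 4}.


A' = {1, 2, 3}

For each x ∈ X, list the open sets U ∈ τ with x ∈ U, then check whether U ∩ (A ∖ {x}) ≠ ∅ for every such U.
  x = 1: opens ∋ x are {1, 2, 4}, {1, 2, 3, 4}; each meets A ∖ {1}, so x IS a limit point.
  x = 2: opens ∋ x are {2, 4}, {1, 2, 4}, {2, 3, 4}, {1, 2, 3, 4}; each meets A ∖ {2}, so x IS a limit point.
  x = 3: opens ∋ x are {2, 3, 4}, {1, 2, 3, 4}; each meets A ∖ {3}, so x IS a limit point.
  x = 4: open {4} ∋ x has {4} ∩ (A ∖ {4}) = ∅, so x is NOT a limit point.
Collecting: A' = {1, 2, 3}.


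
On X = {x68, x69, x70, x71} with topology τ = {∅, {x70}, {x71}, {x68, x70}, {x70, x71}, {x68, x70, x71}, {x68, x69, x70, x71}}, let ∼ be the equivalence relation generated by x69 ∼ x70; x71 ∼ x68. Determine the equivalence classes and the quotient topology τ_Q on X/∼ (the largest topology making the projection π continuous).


X/∼ = {[x68=x71], [x69=x70]}; |τ_Q| = 2.

Equivalence classes: [x68=x71], [x69=x70].
Quotient map π: X → X/∼ sends x68 ↦ [x68=x71], x69 ↦ [x69=x70], x70 ↦ [x69=x70], x71 ↦ [x68=x71].
For each subset V ⊆ X/∼, compute π^{-1}(V) ⊆ X and check whether π^{-1}(V) ∈ τ. V is open in τ_Q iff π^{-1}(V) ∈ τ.
  V = {}: π^{-1}(V) = ∅ ∈ τ ✓.
  V = {[x68=x71]}: π^{-1}(V) = {x68, x71} ∉ τ ✗.
  V = {[x69=x70]}: π^{-1}(V) = {x69, x70} ∉ τ ✗.
  V = {[x68=x71], [x69=x70]}: π^{-1}(V) = {x68, x69, x70, x71} ∈ τ ✓.
Open sets in the quotient: τ_Q = {{}, {[x68=x71], [x69=x70]}} (2 elements).


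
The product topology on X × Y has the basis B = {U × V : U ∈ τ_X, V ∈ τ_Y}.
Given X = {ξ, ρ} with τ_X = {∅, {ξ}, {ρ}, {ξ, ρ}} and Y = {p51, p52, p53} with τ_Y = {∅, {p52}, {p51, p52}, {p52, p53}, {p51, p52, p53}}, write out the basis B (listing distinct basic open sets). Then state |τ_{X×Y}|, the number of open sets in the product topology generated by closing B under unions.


Basis B = {∅ × ∅, {ξ} × {p52}, {ρ} × {p52}, {ξ} × {p51, p52}, {ξ} × {p52, p53}, {ξ, ρ} × {p52}, {ρ} × {p51, p52}, {ρ} × {p52, p53}, {ξ} × {p51, p52, p53}, {ρ} × {p51, p52, p53}, {ξ, ρ} × {p51, p52}, {ξ, ρ} × {p52, p53}, {ξ, ρ} × {p51, p52, p53}}; |τ_{X×Y}| = 25.

Enumerate products U × V with U ∈ τ_X, V ∈ τ_Y (deduplicated):
  ∅ × ∅ = {} (∅)
  {ξ} × {p52} = {(ξ,p52)}
  {ρ} × {p52} = {(ρ,p52)}
  {ξ} × {p51, p52} = {(ξ,p51), (ξ,p52)}
  {ξ} × {p52, p53} = {(ξ,p52), (ξ,p53)}
  {ξ, ρ} × {p52} = {(ξ,p52), (ρ,p52)}
  {ρ} × {p51, p52} = {(ρ,p51), (ρ,p52)}
  {ρ} × {p52, p53} = {(ρ,p52), (ρ,p53)}
  {ξ} × {p51, p52, p53} = {(ξ,p51), (ξ,p52), (ξ,p53)}
  {ρ} × {p51, p52, p53} = {(ρ,p51), (ρ,p52), (ρ,p53)}
  {ξ, ρ} × {p51, p52} = {(ξ,p51), (ξ,p52), (ρ,p51), (ρ,p52)}
  {ξ, ρ} × {p52, p53} = {(ξ,p52), (ξ,p53), (ρ,p52), (ρ,p53)}
  {ξ, ρ} × {p51, p52, p53} = {(ξ,p51), (ξ,p52), (ξ,p53), (ρ,p51), (ρ,p52), (ρ,p53)}
These 13 distinct sets form the basis B.
Close under arbitrary unions to get τ_{X×Y}; counting gives |τ_{X×Y}| = 25.


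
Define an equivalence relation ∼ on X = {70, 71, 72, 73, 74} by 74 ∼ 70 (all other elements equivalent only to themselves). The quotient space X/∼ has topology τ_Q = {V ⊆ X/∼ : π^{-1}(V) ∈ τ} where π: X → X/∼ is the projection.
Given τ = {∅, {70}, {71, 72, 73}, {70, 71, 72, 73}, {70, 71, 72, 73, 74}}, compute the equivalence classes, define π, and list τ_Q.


X/∼ = {[70=74], [71], [72], [73]}; |τ_Q| = 3.

Equivalence classes: [70=74], [71], [72], [73].
Quotient map π: X → X/∼ sends 70 ↦ [70=74], 71 ↦ [71], 72 ↦ [72], 73 ↦ [73], 74 ↦ [70=74].
For each subset V ⊆ X/∼, compute π^{-1}(V) ⊆ X and check whether π^{-1}(V) ∈ τ. V is open in τ_Q iff π^{-1}(V) ∈ τ.
  V = {}: π^{-1}(V) = ∅ ∈ τ ✓.
  V = {[70=74]}: π^{-1}(V) = {70, 74} ∉ τ ✗.
  V = {[71]}: π^{-1}(V) = {71} ∉ τ ✗.
  V = {[70=74], [71]}: π^{-1}(V) = {70, 71, 74} ∉ τ ✗.
  V = {[72]}: π^{-1}(V) = {72} ∉ τ ✗.
  V = {[70=74], [72]}: π^{-1}(V) = {70, 72, 74} ∉ τ ✗.
  V = {[71], [72]}: π^{-1}(V) = {71, 72} ∉ τ ✗.
  V = {[70=74], [71], [72]}: π^{-1}(V) = {70, 71, 72, 74} ∉ τ ✗.
  V = {[73]}: π^{-1}(V) = {73} ∉ τ ✗.
  V = {[70=74], [73]}: π^{-1}(V) = {70, 73, 74} ∉ τ ✗.
  V = {[71], [73]}: π^{-1}(V) = {71, 73} ∉ τ ✗.
  V = {[70=74], [71], [73]}: π^{-1}(V) = {70, 71, 73, 74} ∉ τ ✗.
  V = {[72], [73]}: π^{-1}(V) = {72, 73} ∉ τ ✗.
  V = {[70=74], [72], [73]}: π^{-1}(V) = {70, 72, 73, 74} ∉ τ ✗.
  V = {[71], [72], [73]}: π^{-1}(V) = {71, 72, 73} ∈ τ ✓.
  V = {[70=74], [71], [72], [73]}: π^{-1}(V) = {70, 71, 72, 73, 74} ∈ τ ✓.
Open sets in the quotient: τ_Q = {{}, {[71], [72], [73]}, {[70=74], [71], [72], [73]}} (3 elements).


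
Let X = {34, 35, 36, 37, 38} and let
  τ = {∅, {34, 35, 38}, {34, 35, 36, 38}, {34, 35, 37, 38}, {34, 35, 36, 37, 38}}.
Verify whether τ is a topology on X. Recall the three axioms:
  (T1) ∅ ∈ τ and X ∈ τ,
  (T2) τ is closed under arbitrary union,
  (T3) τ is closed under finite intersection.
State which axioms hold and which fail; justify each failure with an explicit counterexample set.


τ IS a topology on X.

Axiom (T1): ∅ ∈ τ? Yes; X ∈ τ? Yes.
Axiom (T2/T3): check pairwise unions and intersections of members of τ.
All pairwise intersections and unions checked — each lies in τ. Therefore τ satisfies (T1), (T2), (T3): it IS a topology on X.


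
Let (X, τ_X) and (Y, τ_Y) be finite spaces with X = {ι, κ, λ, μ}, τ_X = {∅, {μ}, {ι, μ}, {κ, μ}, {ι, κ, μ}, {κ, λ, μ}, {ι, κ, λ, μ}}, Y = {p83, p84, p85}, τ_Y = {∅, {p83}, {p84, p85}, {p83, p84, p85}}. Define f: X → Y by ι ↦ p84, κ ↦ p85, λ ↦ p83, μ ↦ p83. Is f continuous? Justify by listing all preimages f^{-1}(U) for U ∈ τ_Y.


f is NOT continuous.

Compute f^{-1}(U) for each U ∈ τ_Y:
  U = ∅: f^{-1}(U) = ∅ ∈ τ_X ✓.
  U = {p83}: f^{-1}(U) = {λ, μ} ∉ τ_X ✗.
  U = {p84, p85}: f^{-1}(U) = {ι, κ} ∉ τ_X ✗.
  U = {p83, p84, p85}: f^{-1}(U) = {ι, κ, λ, μ} ∈ τ_X ✓.
Found U = {p83} with f^{-1}(U) = {λ, μ} not in τ_X. Therefore f is NOT continuous.


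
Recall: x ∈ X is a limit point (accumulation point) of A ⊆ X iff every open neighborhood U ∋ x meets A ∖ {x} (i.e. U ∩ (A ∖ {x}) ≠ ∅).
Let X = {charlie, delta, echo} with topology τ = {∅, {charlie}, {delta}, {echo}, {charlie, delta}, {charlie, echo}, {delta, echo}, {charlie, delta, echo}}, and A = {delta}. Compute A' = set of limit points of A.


A' = ∅

For each x ∈ X, list the open sets U ∈ τ with x ∈ U, then check whether U ∩ (A ∖ {x}) ≠ ∅ for every such U.
  x = charlie: open {charlie} ∋ x has {charlie} ∩ (A ∖ {charlie}) = ∅, so x is NOT a limit point.
  x = delta: open {delta} ∋ x has {delta} ∩ (A ∖ {delta}) = ∅, so x is NOT a limit point.
  x = echo: open {echo} ∋ x has {echo} ∩ (A ∖ {echo}) = ∅, so x is NOT a limit point.
Collecting: A' = ∅.


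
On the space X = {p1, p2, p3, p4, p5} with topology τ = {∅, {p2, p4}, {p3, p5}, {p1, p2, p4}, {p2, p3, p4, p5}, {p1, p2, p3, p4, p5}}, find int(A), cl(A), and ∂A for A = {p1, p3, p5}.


int(A) = {p3, p5}, cl(A) = {p1, p3, p5}, ∂A = {p1}.

Closed sets in (X, τ) are complements of opens:
  closed(X, τ) = {∅, {p1}, {p3, p5}, {p1, p2, p4}, {p1, p3, p5}, {p1, p2, p3, p4, p5}}.
int(A) = ⋃ {U ∈ τ : U ⊆ A}. Opens contained in A: ∅, {p3, p5}.
Taking the union of these: int(A) = {p3, p5}.
cl(A) = ⋂ {C closed : A ⊆ C}. Closed sets containing A: {p1, p3, p5}, {p1, p2, p3, p4, p5}.
Intersecting these: cl(A) = {p1, p3, p5}.
∂A = cl(A) ∖ int(A) = {p1, p3, p5} ∖ {p3, p5} = {p1}.


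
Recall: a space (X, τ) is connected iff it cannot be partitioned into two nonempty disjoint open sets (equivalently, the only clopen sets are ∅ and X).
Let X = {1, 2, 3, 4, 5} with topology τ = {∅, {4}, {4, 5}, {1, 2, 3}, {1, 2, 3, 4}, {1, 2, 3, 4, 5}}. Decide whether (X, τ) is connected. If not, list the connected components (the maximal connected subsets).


(X, τ) is disconnected; components = [{4, 5}, {1, 2, 3}].

Find clopen sets (U ∈ τ with X ∖ U ∈ τ):
  U = ∅, X ∖ U = {1, 2, 3, 4, 5} — both open, so U is clopen.
  U = {4, 5}, X ∖ U = {1, 2, 3} — both open, so U is clopen.
  U = {1, 2, 3}, X ∖ U = {4, 5} — both open, so U is clopen.
  U = {1, 2, 3, 4, 5}, X ∖ U = ∅ — both open, so U is clopen.
Nontrivial clopen(s) exist: e.g. {1, 2, 3}. So (X, τ) is disconnected.
Compute connected components by grouping points that agree on all clopens:
  component: {4, 5}
  component: {1, 2, 3}


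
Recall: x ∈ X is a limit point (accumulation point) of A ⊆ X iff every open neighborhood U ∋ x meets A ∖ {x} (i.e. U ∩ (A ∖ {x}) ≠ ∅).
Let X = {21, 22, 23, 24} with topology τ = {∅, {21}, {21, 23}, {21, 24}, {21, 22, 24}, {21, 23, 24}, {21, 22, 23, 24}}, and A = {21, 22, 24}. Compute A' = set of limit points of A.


A' = {22, 23, 24}

For each x ∈ X, list the open sets U ∈ τ with x ∈ U, then check whether U ∩ (A ∖ {x}) ≠ ∅ for every such U.
  x = 21: open {21} ∋ x has {21} ∩ (A ∖ {21}) = ∅, so x is NOT a limit point.
  x = 22: opens ∋ x are {21, 22, 24}, {21, 22, 23, 24}; each meets A ∖ {22}, so x IS a limit point.
  x = 23: opens ∋ x are {21, 23}, {21, 23, 24}, {21, 22, 23, 24}; each meets A ∖ {23}, so x IS a limit point.
  x = 24: opens ∋ x are {21, 24}, {21, 22, 24}, {21, 23, 24}, {21, 22, 23, 24}; each meets A ∖ {24}, so x IS a limit point.
Collecting: A' = {22, 23, 24}.


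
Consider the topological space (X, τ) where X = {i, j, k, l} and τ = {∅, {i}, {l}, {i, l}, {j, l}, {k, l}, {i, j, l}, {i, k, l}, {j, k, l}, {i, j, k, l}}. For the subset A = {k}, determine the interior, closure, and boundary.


int(A) = ∅, cl(A) = {k}, ∂A = {k}.

Closed sets in (X, τ) are complements of opens:
  closed(X, τ) = {∅, {i}, {j}, {k}, {i, j}, {i, k}, {j, k}, {i, j, k}, {j, k, l}, {i, j, k, l}}.
int(A) = ⋃ {U ∈ τ : U ⊆ A}. Opens contained in A: ∅.
Taking the union of these: int(A) = ∅.
cl(A) = ⋂ {C closed : A ⊆ C}. Closed sets containing A: {k}, {i, k}, {j, k}, {i, j, k}, {j, k, l}, {i, j, k, l}.
Intersecting these: cl(A) = {k}.
∂A = cl(A) ∖ int(A) = {k} ∖ ∅ = {k}.


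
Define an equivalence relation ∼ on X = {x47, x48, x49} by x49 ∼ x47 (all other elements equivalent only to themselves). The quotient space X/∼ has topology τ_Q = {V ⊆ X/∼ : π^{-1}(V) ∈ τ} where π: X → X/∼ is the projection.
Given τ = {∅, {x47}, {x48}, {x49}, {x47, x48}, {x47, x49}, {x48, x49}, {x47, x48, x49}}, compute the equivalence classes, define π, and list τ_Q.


X/∼ = {[x47=x49], [x48]}; |τ_Q| = 4.

Equivalence classes: [x47=x49], [x48].
Quotient map π: X → X/∼ sends x47 ↦ [x47=x49], x48 ↦ [x48], x49 ↦ [x47=x49].
For each subset V ⊆ X/∼, compute π^{-1}(V) ⊆ X and check whether π^{-1}(V) ∈ τ. V is open in τ_Q iff π^{-1}(V) ∈ τ.
  V = {}: π^{-1}(V) = ∅ ∈ τ ✓.
  V = {[x47=x49]}: π^{-1}(V) = {x47, x49} ∈ τ ✓.
  V = {[x48]}: π^{-1}(V) = {x48} ∈ τ ✓.
  V = {[x47=x49], [x48]}: π^{-1}(V) = {x47, x48, x49} ∈ τ ✓.
Open sets in the quotient: τ_Q = {{}, {[x47=x49]}, {[x48]}, {[x47=x49], [x48]}} (4 elements).


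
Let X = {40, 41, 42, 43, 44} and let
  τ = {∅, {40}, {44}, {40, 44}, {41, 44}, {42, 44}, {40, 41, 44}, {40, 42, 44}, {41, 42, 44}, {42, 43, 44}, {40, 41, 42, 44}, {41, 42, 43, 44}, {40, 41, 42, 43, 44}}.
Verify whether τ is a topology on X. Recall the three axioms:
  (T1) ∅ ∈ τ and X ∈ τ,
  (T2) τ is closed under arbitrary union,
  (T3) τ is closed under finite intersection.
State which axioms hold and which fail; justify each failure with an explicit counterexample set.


τ is NOT a topology on X.

Axiom (T1): ∅ ∈ τ? Yes; X ∈ τ? Yes.
Axiom (T2/T3): check pairwise unions and intersections of members of τ.
Counterexample for (T2): {40} ∪ {42, 43, 44} = {40, 42, 43, 44} ∉ τ. Therefore τ is NOT a topology.


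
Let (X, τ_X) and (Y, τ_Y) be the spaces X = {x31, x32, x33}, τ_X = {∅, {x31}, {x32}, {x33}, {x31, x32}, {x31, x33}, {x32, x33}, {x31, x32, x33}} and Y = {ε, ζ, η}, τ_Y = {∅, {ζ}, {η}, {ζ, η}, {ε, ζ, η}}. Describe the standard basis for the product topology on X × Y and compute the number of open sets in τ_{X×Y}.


Basis B = {∅ × ∅, {x31} × {ζ}, {x31} × {η}, {x32} × {ζ}, {x32} × {η}, {x33} × {ζ}, {x33} × {η}, {x31} × {ζ, η}, {x31, x32} × {ζ}, {x31, x33} × {ζ}, {x31, x32} × {η}, {x31, x33} × {η}, {x32} × {ζ, η}, {x32, x33} × {ζ}, {x32, x33} × {η}, {x33} × {ζ, η}, {x31} × {ε, ζ, η}, {x31, x32, x33} × {ζ}, {x31, x32, x33} × {η}, {x32} × {ε, ζ, η}, {x33} × {ε, ζ, η}, {x31, x32} × {ζ, η}, {x31, x33} × {ζ, η}, {x32, x33} × {ζ, η}, {x31, x32} × {ε, ζ, η}, {x31, x33} × {ε, ζ, η}, {x31, x32, x33} × {ζ, η}, {x32, x33} × {ε, ζ, η}, {x31, x32, x33} × {ε, ζ, η}}; |τ_{X×Y}| = 125.

Enumerate products U × V with U ∈ τ_X, V ∈ τ_Y (deduplicated):
  ∅ × ∅ = {} (∅)
  {x31} × {ζ} = {(x31,ζ)}
  {x31} × {η} = {(x31,η)}
  {x32} × {ζ} = {(x32,ζ)}
  {x32} × {η} = {(x32,η)}
  {x33} × {ζ} = {(x33,ζ)}
  {x33} × {η} = {(x33,η)}
  {x31} × {ζ, η} = {(x31,ζ), (x31,η)}
  {x31, x32} × {ζ} = {(x31,ζ), (x32,ζ)}
  {x31, x33} × {ζ} = {(x31,ζ), (x33,ζ)}
  {x31, x32} × {η} = {(x31,η), (x32,η)}
  {x31, x33} × {η} = {(x31,η), (x33,η)}
  {x32} × {ζ, η} = {(x32,ζ), (x32,η)}
  {x32, x33} × {ζ} = {(x32,ζ), (x33,ζ)}
  {x32, x33} × {η} = {(x32,η), (x33,η)}
  {x33} × {ζ, η} = {(x33,ζ), (x33,η)}
  {x31} × {ε, ζ, η} = {(x31,ε), (x31,ζ), (x31,η)}
  {x31, x32, x33} × {ζ} = {(x31,ζ), (x32,ζ), (x33,ζ)}
  {x31, x32, x33} × {η} = {(x31,η), (x32,η), (x33,η)}
  {x32} × {ε, ζ, η} = {(x32,ε), (x32,ζ), (x32,η)}
  {x33} × {ε, ζ, η} = {(x33,ε), (x33,ζ), (x33,η)}
  {x31, x32} × {ζ, η} = {(x31,ζ), (x31,η), (x32,ζ), (x32,η)}
  {x31, x33} × {ζ, η} = {(x31,ζ), (x31,η), (x33,ζ), (x33,η)}
  {x32, x33} × {ζ, η} = {(x32,ζ), (x32,η), (x33,ζ), (x33,η)}
  {x31, x32} × {ε, ζ, η} = {(x31,ε), (x31,ζ), (x31,η), (x32,ε), (x32,ζ), (x32,η)}
  {x31, x33} × {ε, ζ, η} = {(x31,ε), (x31,ζ), (x31,η), (x33,ε), (x33,ζ), (x33,η)}
  {x31, x32, x33} × {ζ, η} = {(x31,ζ), (x31,η), (x32,ζ), (x32,η), (x33,ζ), (x33,η)}
  {x32, x33} × {ε, ζ, η} = {(x32,ε), (x32,ζ), (x32,η), (x33,ε), (x33,ζ), (x33,η)}
  {x31, x32, x33} × {ε, ζ, η} = {(x31,ε), (x31,ζ), (x31,η), (x32,ε), (x32,ζ), (x32,η), (x33,ε), (x33,ζ), (x33,η)}
These 29 distinct sets form the basis B.
Close under arbitrary unions to get τ_{X×Y}; counting gives |τ_{X×Y}| = 125.


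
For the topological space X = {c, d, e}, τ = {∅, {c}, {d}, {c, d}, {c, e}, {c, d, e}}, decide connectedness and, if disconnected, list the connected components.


(X, τ) is disconnected; components = [{d}, {c, e}].

Find clopen sets (U ∈ τ with X ∖ U ∈ τ):
  U = ∅, X ∖ U = {c, d, e} — both open, so U is clopen.
  U = {d}, X ∖ U = {c, e} — both open, so U is clopen.
  U = {c, e}, X ∖ U = {d} — both open, so U is clopen.
  U = {c, d, e}, X ∖ U = ∅ — both open, so U is clopen.
Nontrivial clopen(s) exist: e.g. {c, e}. So (X, τ) is disconnected.
Compute connected components by grouping points that agree on all clopens:
  component: {d}
  component: {c, e}
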